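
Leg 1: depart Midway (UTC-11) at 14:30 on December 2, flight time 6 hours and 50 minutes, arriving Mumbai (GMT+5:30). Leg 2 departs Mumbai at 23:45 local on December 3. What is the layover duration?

Convert departure to UTC: 14:30 + 11:00 = 01:30 UTC on Dec 3.
Add 6 hours 50 minutes flight time → 08:20 UTC.
Mumbai is UTC+5:30, so local arrival = 08:20 + 5:30 = 13:50 on Dec 3.
Layover = 23:45 − 13:50 = 9 hours 55 minutes.

9 hours 55 minutes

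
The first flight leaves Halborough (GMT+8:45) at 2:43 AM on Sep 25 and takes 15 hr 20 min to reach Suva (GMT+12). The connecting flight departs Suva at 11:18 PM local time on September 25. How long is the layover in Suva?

Convert departure to UTC: 2:43 AM − 8:45 = 5:58 PM UTC on Sep 24.
Add 15 hours 20 minutes flight time → 9:18 AM UTC (Sep 25).
Suva is UTC+12:00, so local arrival = 9:18 AM + 12:00 = 9:18 PM on Sep 25.
Layover = 11:18 PM − 9:18 PM = 2 hours.

2 hours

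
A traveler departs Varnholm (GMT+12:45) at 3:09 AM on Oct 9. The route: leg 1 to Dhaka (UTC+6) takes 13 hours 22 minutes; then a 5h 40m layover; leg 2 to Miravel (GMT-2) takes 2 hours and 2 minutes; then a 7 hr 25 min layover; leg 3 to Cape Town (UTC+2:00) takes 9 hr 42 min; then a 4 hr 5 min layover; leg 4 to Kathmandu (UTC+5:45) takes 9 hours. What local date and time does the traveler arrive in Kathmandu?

11:25 PM on Oct 10

Convert departure to UTC: 3:09 AM − 12:45 = 2:24 PM UTC on Oct 8.
Add 13 hours 22 minutes leg 1 → 3:46 AM UTC (Oct 9).
Add 5 hours 40 minutes layover in Dhaka → 9:26 AM UTC.
Add 2 hours and 2 minutes leg 2 → 11:28 AM UTC.
Add 7 hours and 25 minutes layover in Miravel → 6:53 PM UTC.
Add 9 hours and 42 minutes leg 3 → 4:35 AM UTC (Oct 10).
Add 4 hours and 5 minutes layover in Cape Town → 8:40 AM UTC.
Add 9 hours leg 4 → 5:40 PM UTC.
Kathmandu is UTC+5:45, so local arrival = 5:40 PM + 5:45 = 11:25 PM on Oct 10.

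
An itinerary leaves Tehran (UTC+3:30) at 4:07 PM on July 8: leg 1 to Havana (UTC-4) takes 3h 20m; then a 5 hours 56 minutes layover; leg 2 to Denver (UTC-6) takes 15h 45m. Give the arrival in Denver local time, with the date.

Convert departure to UTC: 4:07 PM − 3:30 = 12:37 PM UTC on Jul 8.
Add 3 hours 20 minutes leg 1 → 3:57 PM UTC.
Add 5 hours 56 minutes layover in Havana → 9:53 PM UTC.
Add 15 hours and 45 minutes leg 2 → 1:38 PM UTC (Jul 9).
Denver is UTC−6:00, so local arrival = 1:38 PM − 6:00 = 7:38 AM on Jul 9.

7:38 AM on July 9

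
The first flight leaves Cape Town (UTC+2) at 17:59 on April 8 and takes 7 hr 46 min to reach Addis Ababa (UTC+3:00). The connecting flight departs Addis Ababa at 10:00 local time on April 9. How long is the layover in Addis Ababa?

Convert departure to UTC: 17:59 − 2:00 = 15:59 UTC on Apr 8.
Add 7 hours and 46 minutes flight time → 23:45 UTC.
Addis Ababa is UTC+3:00, so local arrival = 23:45 + 3:00 = 02:45 on Apr 9.
Layover = 10:00 − 02:45 = 7 hours 15 minutes.

7 hours 15 minutes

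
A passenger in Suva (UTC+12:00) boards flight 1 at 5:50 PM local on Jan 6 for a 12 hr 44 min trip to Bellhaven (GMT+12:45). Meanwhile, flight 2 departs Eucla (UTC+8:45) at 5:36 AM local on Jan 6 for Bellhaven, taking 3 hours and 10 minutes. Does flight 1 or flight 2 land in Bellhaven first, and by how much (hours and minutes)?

Flight 1 in UTC: 5:50 PM − 12:00 = 5:50 AM on Jan 6.
+12 hours and 44 minutes → arrive 6:34 PM UTC on Jan 6.
Flight 2 in UTC: 5:36 AM − 8:45 = 8:51 PM on Jan 5.
+3 hours 10 minutes → arrive 12:01 AM UTC on Jan 6.
Flight 2 lands earlier by 18 hours 33 minutes.

the second, by 18 hours 33 minutes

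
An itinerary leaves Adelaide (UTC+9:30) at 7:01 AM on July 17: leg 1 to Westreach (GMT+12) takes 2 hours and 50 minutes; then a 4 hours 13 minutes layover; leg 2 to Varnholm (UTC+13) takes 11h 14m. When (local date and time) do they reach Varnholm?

Convert departure to UTC: 7:01 AM − 9:30 = 9:31 PM UTC on Jul 16.
Add 2 hours 50 minutes leg 1 → 12:21 AM UTC (Jul 17).
Add 4 hours 13 minutes layover in Westreach → 4:34 AM UTC.
Add 11 hours 14 minutes leg 2 → 3:48 PM UTC.
Varnholm is UTC+13:00, so local arrival = 3:48 PM + 13:00 = 4:48 AM on Jul 18.

4:48 AM on Jul 18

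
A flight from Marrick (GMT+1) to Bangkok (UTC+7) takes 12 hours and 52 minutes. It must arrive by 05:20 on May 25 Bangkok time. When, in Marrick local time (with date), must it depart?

Target arrival in UTC: 05:20 − 7:00 = 22:20 on May 24.
Subtract 12 hours 52 minutes → departure 09:28 UTC on May 24.
Marrick is UTC+1:00: 09:28 + 1:00 = 10:28 on May 24.

10:28 on May 24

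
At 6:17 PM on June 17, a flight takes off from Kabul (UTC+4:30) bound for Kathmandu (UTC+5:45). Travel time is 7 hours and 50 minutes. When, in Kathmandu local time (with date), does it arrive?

3:22 AM on June 18

Convert departure to UTC: 6:17 PM − 4:30 = 1:47 PM UTC on Jun 17.
Add 7 hours 50 minutes travel time → 9:37 PM UTC.
Kathmandu is UTC+5:45, so local arrival = 9:37 PM + 5:45 = 3:22 AM on Jun 18.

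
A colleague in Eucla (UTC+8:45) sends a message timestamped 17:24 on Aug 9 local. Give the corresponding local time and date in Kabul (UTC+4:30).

13:09 on Aug 9

Kabul is 4:15 behind Eucla.
Shift by the zone difference: 17:24 − 4:15 = 13:09 on Aug 9 in Kabul.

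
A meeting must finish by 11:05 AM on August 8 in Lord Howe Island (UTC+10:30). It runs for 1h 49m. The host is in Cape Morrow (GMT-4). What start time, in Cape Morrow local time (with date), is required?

6:46 PM on August 7

Target end time in UTC: 11:05 AM − 10:30 = 12:35 AM on Aug 8.
Subtract 1 hour 49 minutes → start 10:46 PM UTC on Aug 7.
Cape Morrow is UTC−4:00: 10:46 PM − 4:00 = 6:46 PM on Aug 7.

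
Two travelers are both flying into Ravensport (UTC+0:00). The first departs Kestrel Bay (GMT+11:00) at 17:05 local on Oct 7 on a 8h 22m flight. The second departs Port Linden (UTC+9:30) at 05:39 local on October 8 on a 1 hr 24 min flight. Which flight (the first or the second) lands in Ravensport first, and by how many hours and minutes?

the first, by 7 hours 6 minutes

Flight 1 in UTC: 17:05 − 11:00 = 06:05 on Oct 7.
+8 hours and 22 minutes → arrive 14:27 UTC on Oct 7.
Flight 2 in UTC: 05:39 − 9:30 = 20:09 on Oct 7.
+1 hour 24 minutes → arrive 21:33 UTC on Oct 7.
Flight 1 lands earlier by 7 hours 6 minutes.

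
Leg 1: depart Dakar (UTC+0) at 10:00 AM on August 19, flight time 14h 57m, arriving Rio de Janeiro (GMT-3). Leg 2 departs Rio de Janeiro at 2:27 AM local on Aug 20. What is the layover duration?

4 hours 30 minutes

Dakar is at UTC+0, so departure is already 10:00 AM UTC on Aug 19.
Add 14 hours and 57 minutes flight time → 12:57 AM UTC (Aug 20).
Rio de Janeiro is UTC−3:00, so local arrival = 12:57 AM − 3:00 = 9:57 PM on Aug 19.
Layover = 2:27 AM − 9:57 PM (+1 day) = 4 hours 30 minutes.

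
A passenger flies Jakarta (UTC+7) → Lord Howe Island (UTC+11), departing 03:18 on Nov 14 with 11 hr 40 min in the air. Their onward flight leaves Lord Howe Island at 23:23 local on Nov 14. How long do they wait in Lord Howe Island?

Convert departure to UTC: 03:18 − 7:00 = 20:18 UTC on Nov 13.
Add 11 hours 40 minutes flight time → 07:58 UTC (Nov 14).
Lord Howe Island is UTC+11:00, so local arrival = 07:58 + 11:00 = 18:58 on Nov 14.
Layover = 23:23 − 18:58 = 4 hours 25 minutes.

4 hours 25 minutes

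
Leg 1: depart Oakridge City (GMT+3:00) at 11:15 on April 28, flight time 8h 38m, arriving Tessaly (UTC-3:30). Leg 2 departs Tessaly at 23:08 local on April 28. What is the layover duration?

9 hours 45 minutes

Convert departure to UTC: 11:15 − 3:00 = 08:15 UTC on Apr 28.
Add 8 hours 38 minutes flight time → 16:53 UTC.
Tessaly is UTC−3:30, so local arrival = 16:53 − 3:30 = 13:23 on Apr 28.
Layover = 23:08 − 13:23 = 9 hours 45 minutes.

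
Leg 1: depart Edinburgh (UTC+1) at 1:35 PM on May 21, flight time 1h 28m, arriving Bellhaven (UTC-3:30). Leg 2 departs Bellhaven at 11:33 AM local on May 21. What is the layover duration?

1 hour

Convert departure to UTC: 1:35 PM − 1:00 = 12:35 PM UTC on May 21.
Add 1 hour and 28 minutes flight time → 2:03 PM UTC.
Bellhaven is UTC−3:30, so local arrival = 2:03 PM − 3:30 = 10:33 AM on May 21.
Layover = 11:33 AM − 10:33 AM = 1 hour.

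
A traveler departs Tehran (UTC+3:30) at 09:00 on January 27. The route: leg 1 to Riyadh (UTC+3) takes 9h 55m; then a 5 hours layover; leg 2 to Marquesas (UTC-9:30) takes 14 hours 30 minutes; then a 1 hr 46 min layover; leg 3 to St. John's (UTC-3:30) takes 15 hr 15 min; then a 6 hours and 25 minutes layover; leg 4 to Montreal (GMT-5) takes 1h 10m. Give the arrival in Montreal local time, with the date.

Convert departure to UTC: 09:00 − 3:30 = 05:30 UTC on Jan 27.
Add 9 hours 55 minutes leg 1 → 15:25 UTC.
Add 5 hours layover in Riyadh → 20:25 UTC.
Add 14 hours 30 minutes leg 2 → 10:55 UTC (Jan 28).
Add 1 hour and 46 minutes layover in Marquesas → 12:41 UTC.
Add 15 hours and 15 minutes leg 3 → 03:56 UTC (Jan 29).
Add 6 hours and 25 minutes layover in St. John's → 10:21 UTC.
Add 1 hour and 10 minutes leg 4 → 11:31 UTC.
Montreal is UTC−5:00, so local arrival = 11:31 − 5:00 = 06:31 on Jan 29.

06:31 on Jan 29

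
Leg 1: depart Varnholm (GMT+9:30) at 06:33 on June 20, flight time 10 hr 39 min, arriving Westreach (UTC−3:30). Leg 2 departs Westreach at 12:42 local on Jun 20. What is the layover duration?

Convert departure to UTC: 06:33 − 9:30 = 21:03 UTC on Jun 19.
Add 10 hours 39 minutes flight time → 07:42 UTC (Jun 20).
Westreach is UTC−3:30, so local arrival = 07:42 − 3:30 = 04:12 on Jun 20.
Layover = 12:42 − 04:12 = 8 hours 30 minutes.

8 hours 30 minutes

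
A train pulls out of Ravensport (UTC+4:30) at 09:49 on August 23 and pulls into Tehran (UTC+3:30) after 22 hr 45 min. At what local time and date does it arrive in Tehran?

Convert departure to UTC: 09:49 − 4:30 = 05:19 UTC on Aug 23.
Add 22 hours and 45 minutes travel time → 04:04 UTC (Aug 24).
Tehran is UTC+3:30, so local arrival = 04:04 + 3:30 = 07:34 on Aug 24.

07:34 on August 24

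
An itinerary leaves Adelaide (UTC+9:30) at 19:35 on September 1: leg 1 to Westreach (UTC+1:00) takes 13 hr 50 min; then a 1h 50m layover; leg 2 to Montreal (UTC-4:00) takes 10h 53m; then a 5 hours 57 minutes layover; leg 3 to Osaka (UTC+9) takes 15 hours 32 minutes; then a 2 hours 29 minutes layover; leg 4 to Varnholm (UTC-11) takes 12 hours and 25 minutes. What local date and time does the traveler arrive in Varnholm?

Convert departure to UTC: 19:35 − 9:30 = 10:05 UTC on Sep 1.
Add 13 hours 50 minutes leg 1 → 23:55 UTC.
Add 1 hour 50 minutes layover in Westreach → 01:45 UTC (Sep 2).
Add 10 hours 53 minutes leg 2 → 12:38 UTC.
Add 5 hours and 57 minutes layover in Montreal → 18:35 UTC.
Add 15 hours and 32 minutes leg 3 → 10:07 UTC (Sep 3).
Add 2 hours 29 minutes layover in Osaka → 12:36 UTC.
Add 12 hours and 25 minutes leg 4 → 01:01 UTC (Sep 4).
Varnholm is UTC−11:00, so local arrival = 01:01 − 11:00 = 14:01 on Sep 3.

14:01 on Sep 3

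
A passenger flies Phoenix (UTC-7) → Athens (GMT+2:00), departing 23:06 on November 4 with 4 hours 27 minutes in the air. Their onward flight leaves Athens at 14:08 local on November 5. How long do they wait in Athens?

1 hour 35 minutes

Convert departure to UTC: 23:06 + 7:00 = 06:06 UTC on Nov 5.
Add 4 hours and 27 minutes flight time → 10:33 UTC.
Athens is UTC+2:00, so local arrival = 10:33 + 2:00 = 12:33 on Nov 5.
Layover = 14:08 − 12:33 = 1 hour 35 minutes.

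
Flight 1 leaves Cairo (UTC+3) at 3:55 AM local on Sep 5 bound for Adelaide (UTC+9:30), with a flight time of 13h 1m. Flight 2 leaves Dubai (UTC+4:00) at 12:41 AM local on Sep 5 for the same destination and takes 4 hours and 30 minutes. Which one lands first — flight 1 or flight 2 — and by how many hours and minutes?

Flight 1 in UTC: 3:55 AM − 3:00 = 12:55 AM on Sep 5.
+13 hours and 1 minute → arrive 1:56 PM UTC on Sep 5.
Flight 2 in UTC: 12:41 AM − 4:00 = 8:41 PM on Sep 4.
+4 hours and 30 minutes → arrive 1:11 AM UTC on Sep 5.
Flight 2 lands earlier by 12 hours 45 minutes.

the second, by 12 hours 45 minutes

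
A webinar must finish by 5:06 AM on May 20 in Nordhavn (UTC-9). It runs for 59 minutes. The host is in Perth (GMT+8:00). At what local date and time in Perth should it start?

Target end time in UTC: 5:06 AM + 9:00 = 2:06 PM on May 20.
Subtract 59 minutes → start 1:07 PM UTC on May 20.
Perth is UTC+8:00: 1:07 PM + 8:00 = 9:07 PM on May 20.

9:07 PM on May 20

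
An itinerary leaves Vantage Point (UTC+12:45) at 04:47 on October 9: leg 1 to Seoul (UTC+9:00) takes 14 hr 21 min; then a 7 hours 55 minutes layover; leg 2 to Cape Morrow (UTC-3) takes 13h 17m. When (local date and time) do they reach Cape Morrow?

00:35 on Oct 10

Convert departure to UTC: 04:47 − 12:45 = 16:02 UTC on Oct 8.
Add 14 hours 21 minutes leg 1 → 06:23 UTC (Oct 9).
Add 7 hours and 55 minutes layover in Seoul → 14:18 UTC.
Add 13 hours and 17 minutes leg 2 → 03:35 UTC (Oct 10).
Cape Morrow is UTC−3:00, so local arrival = 03:35 − 3:00 = 00:35 on Oct 10.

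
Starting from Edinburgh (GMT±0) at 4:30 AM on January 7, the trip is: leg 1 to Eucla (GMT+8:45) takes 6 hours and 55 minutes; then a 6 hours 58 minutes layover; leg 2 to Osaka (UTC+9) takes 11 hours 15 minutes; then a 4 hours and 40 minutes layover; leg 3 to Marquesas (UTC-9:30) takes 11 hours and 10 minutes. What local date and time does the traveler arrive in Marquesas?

11:58 AM on January 8

Edinburgh is at UTC+0, so departure is already 4:30 AM UTC on Jan 7.
Add 6 hours 55 minutes leg 1 → 11:25 AM UTC.
Add 6 hours and 58 minutes layover in Eucla → 6:23 PM UTC.
Add 11 hours and 15 minutes leg 2 → 5:38 AM UTC (Jan 8).
Add 4 hours and 40 minutes layover in Osaka → 10:18 AM UTC.
Add 11 hours and 10 minutes leg 3 → 9:28 PM UTC.
Marquesas is UTC−9:30, so local arrival = 9:28 PM − 9:30 = 11:58 AM on Jan 8.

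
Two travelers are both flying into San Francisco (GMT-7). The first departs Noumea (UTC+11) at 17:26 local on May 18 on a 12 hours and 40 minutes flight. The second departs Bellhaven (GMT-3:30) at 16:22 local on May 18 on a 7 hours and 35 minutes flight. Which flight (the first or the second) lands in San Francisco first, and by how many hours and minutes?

the first, by 8 hours 21 minutes

Flight 1 in UTC: 17:26 − 11:00 = 06:26 on May 18.
+12 hours 40 minutes → arrive 19:06 UTC on May 18.
Flight 2 in UTC: 16:22 + 3:30 = 19:52 on May 18.
+7 hours 35 minutes → arrive 03:27 UTC on May 19.
Flight 1 lands earlier by 8 hours 21 minutes.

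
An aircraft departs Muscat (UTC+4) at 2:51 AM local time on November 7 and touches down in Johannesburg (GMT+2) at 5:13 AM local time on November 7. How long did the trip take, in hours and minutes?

4 hours 22 minutes

Departure in UTC: 2:51 AM − 4:00 = 10:51 PM on Nov 6.
Arrival in UTC: 5:13 AM − 2:00 = 3:13 AM on Nov 7.
Elapsed = 3:13 AM − 10:51 PM (+1 day) = 4 hours 22 minutes.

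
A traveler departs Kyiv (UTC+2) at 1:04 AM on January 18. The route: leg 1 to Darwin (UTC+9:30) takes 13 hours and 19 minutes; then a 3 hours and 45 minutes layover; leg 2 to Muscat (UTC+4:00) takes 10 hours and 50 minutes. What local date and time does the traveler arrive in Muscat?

6:58 AM on January 19

Convert departure to UTC: 1:04 AM − 2:00 = 11:04 PM UTC on Jan 17.
Add 13 hours 19 minutes leg 1 → 12:23 PM UTC (Jan 18).
Add 3 hours 45 minutes layover in Darwin → 4:08 PM UTC.
Add 10 hours and 50 minutes leg 2 → 2:58 AM UTC (Jan 19).
Muscat is UTC+4:00, so local arrival = 2:58 AM + 4:00 = 6:58 AM on Jan 19.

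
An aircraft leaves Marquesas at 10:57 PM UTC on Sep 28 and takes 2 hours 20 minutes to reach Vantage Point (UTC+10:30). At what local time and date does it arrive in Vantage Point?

Departure is given in UTC: 10:57 PM on Sep 28.
Add 2 hours 20 minutes → 1:17 AM UTC (Sep 29).
Vantage Point is UTC+10:30: 1:17 AM + 10:30 = 11:47 AM on Sep 29.

11:47 AM on Sep 29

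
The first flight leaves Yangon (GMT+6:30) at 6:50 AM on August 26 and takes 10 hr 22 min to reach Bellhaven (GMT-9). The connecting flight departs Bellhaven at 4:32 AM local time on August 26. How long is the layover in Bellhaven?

2 hours 50 minutes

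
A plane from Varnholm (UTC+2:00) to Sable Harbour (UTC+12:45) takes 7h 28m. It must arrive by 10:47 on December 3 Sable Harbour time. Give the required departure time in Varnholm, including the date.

Target arrival in UTC: 10:47 − 12:45 = 22:02 on Dec 2.
Subtract 7 hours and 28 minutes → departure 14:34 UTC on Dec 2.
Varnholm is UTC+2:00: 14:34 + 2:00 = 16:34 on Dec 2.

16:34 on December 2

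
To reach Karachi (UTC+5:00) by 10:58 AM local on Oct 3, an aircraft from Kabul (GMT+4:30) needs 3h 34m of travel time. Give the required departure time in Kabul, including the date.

6:54 AM on October 3

Target arrival in UTC: 10:58 AM − 5:00 = 5:58 AM on Oct 3.
Subtract 3 hours 34 minutes → departure 2:24 AM UTC on Oct 3.
Kabul is UTC+4:30: 2:24 AM + 4:30 = 6:54 AM on Oct 3.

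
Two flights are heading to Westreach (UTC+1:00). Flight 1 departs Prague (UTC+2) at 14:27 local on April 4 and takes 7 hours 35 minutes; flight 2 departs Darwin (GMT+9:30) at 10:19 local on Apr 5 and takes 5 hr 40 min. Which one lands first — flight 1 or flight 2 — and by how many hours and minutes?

Flight 1 in UTC: 14:27 − 2:00 = 12:27 on Apr 4.
+7 hours and 35 minutes → arrive 20:02 UTC on Apr 4.
Flight 2 in UTC: 10:19 − 9:30 = 00:49 on Apr 5.
+5 hours and 40 minutes → arrive 06:29 UTC on Apr 5.
Flight 1 lands earlier by 10 hours 27 minutes.

the first, by 10 hours 27 minutes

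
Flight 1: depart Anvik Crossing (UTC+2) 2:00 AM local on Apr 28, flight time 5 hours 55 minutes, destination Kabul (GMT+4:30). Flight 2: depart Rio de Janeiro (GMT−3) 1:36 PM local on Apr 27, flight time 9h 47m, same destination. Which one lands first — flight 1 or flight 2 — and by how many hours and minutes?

the second, by 3 hours 32 minutes

Flight 1 in UTC: 2:00 AM − 2:00 = 12:00 AM on Apr 28.
+5 hours 55 minutes → arrive 5:55 AM UTC on Apr 28.
Flight 2 in UTC: 1:36 PM + 3:00 = 4:36 PM on Apr 27.
+9 hours and 47 minutes → arrive 2:23 AM UTC on Apr 28.
Flight 2 lands earlier by 3 hours 32 minutes.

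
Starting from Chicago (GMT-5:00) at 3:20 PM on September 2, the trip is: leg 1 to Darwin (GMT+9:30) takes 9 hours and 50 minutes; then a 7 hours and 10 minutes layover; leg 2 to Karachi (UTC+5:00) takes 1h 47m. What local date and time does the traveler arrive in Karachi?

Convert departure to UTC: 3:20 PM + 5:00 = 8:20 PM UTC on Sep 2.
Add 9 hours and 50 minutes leg 1 → 6:10 AM UTC (Sep 3).
Add 7 hours and 10 minutes layover in Darwin → 1:20 PM UTC.
Add 1 hour 47 minutes leg 2 → 3:07 PM UTC.
Karachi is UTC+5:00, so local arrival = 3:07 PM + 5:00 = 8:07 PM on Sep 3.

8:07 PM on September 3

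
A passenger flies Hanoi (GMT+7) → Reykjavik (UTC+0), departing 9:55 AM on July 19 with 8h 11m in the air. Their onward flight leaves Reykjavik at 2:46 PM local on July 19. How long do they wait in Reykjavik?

Convert departure to UTC: 9:55 AM − 7:00 = 2:55 AM UTC on Jul 19.
Add 8 hours and 11 minutes flight time → 11:06 AM UTC.
Reykjavik is UTC+0, so local arrival is the same: 11:06 AM on Jul 19.
Layover = 2:46 PM − 11:06 AM = 3 hours 40 minutes.

3 hours 40 minutes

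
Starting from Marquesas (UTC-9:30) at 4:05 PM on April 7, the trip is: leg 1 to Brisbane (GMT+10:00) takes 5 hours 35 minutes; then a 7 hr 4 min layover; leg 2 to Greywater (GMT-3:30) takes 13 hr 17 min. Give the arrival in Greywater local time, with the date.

12:01 AM on April 9

Convert departure to UTC: 4:05 PM + 9:30 = 1:35 AM UTC on Apr 8.
Add 5 hours and 35 minutes leg 1 → 7:10 AM UTC.
Add 7 hours 4 minutes layover in Brisbane → 2:14 PM UTC.
Add 13 hours 17 minutes leg 2 → 3:31 AM UTC (Apr 9).
Greywater is UTC−3:30, so local arrival = 3:31 AM − 3:30 = 12:01 AM on Apr 9.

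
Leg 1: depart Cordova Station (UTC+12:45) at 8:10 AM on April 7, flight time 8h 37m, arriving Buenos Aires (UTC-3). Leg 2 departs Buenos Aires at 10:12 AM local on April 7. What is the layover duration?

9 hours 10 minutes

Convert departure to UTC: 8:10 AM − 12:45 = 7:25 PM UTC on Apr 6.
Add 8 hours 37 minutes flight time → 4:02 AM UTC (Apr 7).
Buenos Aires is UTC−3:00, so local arrival = 4:02 AM − 3:00 = 1:02 AM on Apr 7.
Layover = 10:12 AM − 1:02 AM = 9 hours 10 minutes.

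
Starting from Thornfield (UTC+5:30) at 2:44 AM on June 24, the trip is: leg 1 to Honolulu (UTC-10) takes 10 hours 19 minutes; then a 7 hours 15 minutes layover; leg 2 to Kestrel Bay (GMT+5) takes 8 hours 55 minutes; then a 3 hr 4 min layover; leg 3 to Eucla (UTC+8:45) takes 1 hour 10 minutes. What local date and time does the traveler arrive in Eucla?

Convert departure to UTC: 2:44 AM − 5:30 = 9:14 PM UTC on Jun 23.
Add 10 hours and 19 minutes leg 1 → 7:33 AM UTC (Jun 24).
Add 7 hours 15 minutes layover in Honolulu → 2:48 PM UTC.
Add 8 hours 55 minutes leg 2 → 11:43 PM UTC.
Add 3 hours and 4 minutes layover in Kestrel Bay → 2:47 AM UTC (Jun 25).
Add 1 hour and 10 minutes leg 3 → 3:57 AM UTC.
Eucla is UTC+8:45, so local arrival = 3:57 AM + 8:45 = 12:42 PM on Jun 25.

12:42 PM on June 25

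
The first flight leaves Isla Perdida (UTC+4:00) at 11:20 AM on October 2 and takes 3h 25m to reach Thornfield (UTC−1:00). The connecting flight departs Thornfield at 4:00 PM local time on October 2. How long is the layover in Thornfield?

6 hours 15 minutes

Convert departure to UTC: 11:20 AM − 4:00 = 7:20 AM UTC on Oct 2.
Add 3 hours and 25 minutes flight time → 10:45 AM UTC.
Thornfield is UTC−1:00, so local arrival = 10:45 AM − 1:00 = 9:45 AM on Oct 2.
Layover = 4:00 PM − 9:45 AM = 6 hours 15 minutes.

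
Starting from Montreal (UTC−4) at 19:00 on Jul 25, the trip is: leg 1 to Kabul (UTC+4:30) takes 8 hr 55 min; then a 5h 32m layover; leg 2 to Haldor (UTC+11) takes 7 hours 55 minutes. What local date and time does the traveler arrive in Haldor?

08:22 on July 27

Convert departure to UTC: 19:00 + 4:00 = 23:00 UTC on Jul 25.
Add 8 hours and 55 minutes leg 1 → 07:55 UTC (Jul 26).
Add 5 hours 32 minutes layover in Kabul → 13:27 UTC.
Add 7 hours 55 minutes leg 2 → 21:22 UTC.
Haldor is UTC+11:00, so local arrival = 21:22 + 11:00 = 08:22 on Jul 27.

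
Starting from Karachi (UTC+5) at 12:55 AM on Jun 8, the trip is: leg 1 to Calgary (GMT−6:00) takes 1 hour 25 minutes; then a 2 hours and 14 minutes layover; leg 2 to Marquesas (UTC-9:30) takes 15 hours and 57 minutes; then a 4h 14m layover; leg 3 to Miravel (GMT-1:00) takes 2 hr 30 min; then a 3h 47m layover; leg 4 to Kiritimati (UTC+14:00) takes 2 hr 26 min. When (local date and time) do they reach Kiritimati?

6:28 PM on Jun 9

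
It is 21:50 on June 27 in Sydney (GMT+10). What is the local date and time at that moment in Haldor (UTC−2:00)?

Haldor is 12:00 behind Sydney.
Shift by the zone difference: 21:50 − 12:00 = 09:50 on Jun 27 in Haldor.

09:50 on June 27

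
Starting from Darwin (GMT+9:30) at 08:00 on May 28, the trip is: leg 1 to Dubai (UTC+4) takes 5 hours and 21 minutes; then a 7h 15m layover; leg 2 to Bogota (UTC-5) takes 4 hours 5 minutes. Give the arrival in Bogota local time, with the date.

10:11 on May 28

Convert departure to UTC: 08:00 − 9:30 = 22:30 UTC on May 27.
Add 5 hours and 21 minutes leg 1 → 03:51 UTC (May 28).
Add 7 hours and 15 minutes layover in Dubai → 11:06 UTC.
Add 4 hours and 5 minutes leg 2 → 15:11 UTC.
Bogota is UTC−5:00, so local arrival = 15:11 − 5:00 = 10:11 on May 28.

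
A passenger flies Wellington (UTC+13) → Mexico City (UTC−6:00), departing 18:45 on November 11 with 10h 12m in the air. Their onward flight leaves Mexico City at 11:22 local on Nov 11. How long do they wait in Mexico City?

1 hour 25 minutes

Convert departure to UTC: 18:45 − 13:00 = 05:45 UTC on Nov 11.
Add 10 hours 12 minutes flight time → 15:57 UTC.
Mexico City is UTC−6:00, so local arrival = 15:57 − 6:00 = 09:57 on Nov 11.
Layover = 11:22 − 09:57 = 1 hour 25 minutes.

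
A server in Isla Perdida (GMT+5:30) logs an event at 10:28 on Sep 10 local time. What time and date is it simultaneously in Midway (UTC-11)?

17:58 on Sep 9

Midway is 16:30 behind Isla Perdida.
Shift by the zone difference: 10:28 − 16:30 = 17:58 on Sep 9 in Midway.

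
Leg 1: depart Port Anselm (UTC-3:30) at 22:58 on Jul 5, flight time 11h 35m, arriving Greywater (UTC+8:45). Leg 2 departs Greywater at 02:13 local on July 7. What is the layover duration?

Convert departure to UTC: 22:58 + 3:30 = 02:28 UTC on Jul 6.
Add 11 hours 35 minutes flight time → 14:03 UTC.
Greywater is UTC+8:45, so local arrival = 14:03 + 8:45 = 22:48 on Jul 6.
Layover = 02:13 − 22:48 (+1 day) = 3 hours 25 minutes.

3 hours 25 minutes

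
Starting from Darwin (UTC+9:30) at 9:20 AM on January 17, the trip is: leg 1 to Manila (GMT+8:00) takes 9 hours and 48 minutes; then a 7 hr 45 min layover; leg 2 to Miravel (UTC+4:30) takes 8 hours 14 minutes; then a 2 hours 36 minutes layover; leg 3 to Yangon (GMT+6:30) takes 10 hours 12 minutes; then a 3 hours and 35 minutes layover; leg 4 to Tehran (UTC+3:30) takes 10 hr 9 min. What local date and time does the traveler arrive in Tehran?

7:39 AM on Jan 19

Convert departure to UTC: 9:20 AM − 9:30 = 11:50 PM UTC on Jan 16.
Add 9 hours and 48 minutes leg 1 → 9:38 AM UTC (Jan 17).
Add 7 hours 45 minutes layover in Manila → 5:23 PM UTC.
Add 8 hours 14 minutes leg 2 → 1:37 AM UTC (Jan 18).
Add 2 hours and 36 minutes layover in Miravel → 4:13 AM UTC.
Add 10 hours 12 minutes leg 3 → 2:25 PM UTC.
Add 3 hours 35 minutes layover in Yangon → 6:00 PM UTC.
Add 10 hours 9 minutes leg 4 → 4:09 AM UTC (Jan 19).
Tehran is UTC+3:30, so local arrival = 4:09 AM + 3:30 = 7:39 AM on Jan 19.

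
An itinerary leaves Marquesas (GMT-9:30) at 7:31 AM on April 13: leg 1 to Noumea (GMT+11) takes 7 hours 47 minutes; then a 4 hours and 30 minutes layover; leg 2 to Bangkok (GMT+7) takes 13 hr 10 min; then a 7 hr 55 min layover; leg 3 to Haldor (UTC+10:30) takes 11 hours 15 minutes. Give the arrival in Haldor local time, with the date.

Convert departure to UTC: 7:31 AM + 9:30 = 5:01 PM UTC on Apr 13.
Add 7 hours and 47 minutes leg 1 → 12:48 AM UTC (Apr 14).
Add 4 hours and 30 minutes layover in Noumea → 5:18 AM UTC.
Add 13 hours and 10 minutes leg 2 → 6:28 PM UTC.
Add 7 hours 55 minutes layover in Bangkok → 2:23 AM UTC (Apr 15).
Add 11 hours 15 minutes leg 3 → 1:38 PM UTC.
Haldor is UTC+10:30, so local arrival = 1:38 PM + 10:30 = 12:08 AM on Apr 16.

12:08 AM on April 16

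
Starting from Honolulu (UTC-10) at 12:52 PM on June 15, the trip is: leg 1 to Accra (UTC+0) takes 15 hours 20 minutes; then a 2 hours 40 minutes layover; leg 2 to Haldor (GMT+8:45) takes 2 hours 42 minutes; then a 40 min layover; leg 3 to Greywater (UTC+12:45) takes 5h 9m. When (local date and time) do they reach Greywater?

2:08 PM on Jun 17

Convert departure to UTC: 12:52 PM + 10:00 = 10:52 PM UTC on Jun 15.
Add 15 hours and 20 minutes leg 1 → 2:12 PM UTC (Jun 16).
Add 2 hours and 40 minutes layover in Accra → 4:52 PM UTC.
Add 2 hours 42 minutes leg 2 → 7:34 PM UTC.
Add 40 minutes layover in Haldor → 8:14 PM UTC.
Add 5 hours 9 minutes leg 3 → 1:23 AM UTC (Jun 17).
Greywater is UTC+12:45, so local arrival = 1:23 AM + 12:45 = 2:08 PM on Jun 17.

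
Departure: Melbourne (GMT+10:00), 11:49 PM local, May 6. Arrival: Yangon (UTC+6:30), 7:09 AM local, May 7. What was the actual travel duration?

Departure in UTC: 11:49 PM − 10:00 = 1:49 PM on May 6.
Arrival in UTC: 7:09 AM − 6:30 = 12:39 AM on May 7.
Elapsed = 12:39 AM − 1:49 PM (+1 day) = 10 hours 50 minutes.

10 hours 50 minutes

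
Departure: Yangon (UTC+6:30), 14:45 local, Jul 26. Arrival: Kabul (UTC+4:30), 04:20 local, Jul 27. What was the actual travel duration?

15 hours 35 minutes

Kabul is 2:00 behind Yangon.
Clock-face elapsed time (ignoring zones) is 13 hours 35 minutes.
Actual elapsed = 13 hours 35 minutes + 2:00 = 15 hours 35 minutes.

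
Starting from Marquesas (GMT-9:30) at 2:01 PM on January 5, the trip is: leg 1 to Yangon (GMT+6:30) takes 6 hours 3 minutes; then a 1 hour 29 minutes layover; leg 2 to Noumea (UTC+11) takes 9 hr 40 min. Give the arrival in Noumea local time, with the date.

3:43 AM on January 7

Convert departure to UTC: 2:01 PM + 9:30 = 11:31 PM UTC on Jan 5.
Add 6 hours and 3 minutes leg 1 → 5:34 AM UTC (Jan 6).
Add 1 hour 29 minutes layover in Yangon → 7:03 AM UTC.
Add 9 hours and 40 minutes leg 2 → 4:43 PM UTC.
Noumea is UTC+11:00, so local arrival = 4:43 PM + 11:00 = 3:43 AM on Jan 7.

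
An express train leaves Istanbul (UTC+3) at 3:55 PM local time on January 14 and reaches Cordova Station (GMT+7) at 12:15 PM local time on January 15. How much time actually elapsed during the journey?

16 hours 20 minutes

Cordova Station is 4:00 ahead of Istanbul.
Clock-face elapsed time (ignoring zones) is 20 hours 20 minutes.
Actual elapsed = 20 hours 20 minutes − 4:00 = 16 hours 20 minutes.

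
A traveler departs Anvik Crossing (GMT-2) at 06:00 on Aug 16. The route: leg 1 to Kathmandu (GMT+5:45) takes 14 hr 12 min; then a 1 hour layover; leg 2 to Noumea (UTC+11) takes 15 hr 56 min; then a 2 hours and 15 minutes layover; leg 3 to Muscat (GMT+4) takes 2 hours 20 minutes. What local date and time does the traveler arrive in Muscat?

23:43 on August 17

Convert departure to UTC: 06:00 + 2:00 = 08:00 UTC on Aug 16.
Add 14 hours 12 minutes leg 1 → 22:12 UTC.
Add 1 hour layover in Kathmandu → 23:12 UTC.
Add 15 hours 56 minutes leg 2 → 15:08 UTC (Aug 17).
Add 2 hours 15 minutes layover in Noumea → 17:23 UTC.
Add 2 hours and 20 minutes leg 3 → 19:43 UTC.
Muscat is UTC+4:00, so local arrival = 19:43 + 4:00 = 23:43 on Aug 17.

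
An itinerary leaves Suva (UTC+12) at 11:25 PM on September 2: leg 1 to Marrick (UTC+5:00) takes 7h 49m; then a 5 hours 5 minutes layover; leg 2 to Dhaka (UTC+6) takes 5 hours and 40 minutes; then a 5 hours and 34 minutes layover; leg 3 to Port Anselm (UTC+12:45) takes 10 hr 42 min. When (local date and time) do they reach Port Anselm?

11:00 AM on September 4

Convert departure to UTC: 11:25 PM − 12:00 = 11:25 AM UTC on Sep 2.
Add 7 hours 49 minutes leg 1 → 7:14 PM UTC.
Add 5 hours 5 minutes layover in Marrick → 12:19 AM UTC (Sep 3).
Add 5 hours 40 minutes leg 2 → 5:59 AM UTC.
Add 5 hours and 34 minutes layover in Dhaka → 11:33 AM UTC.
Add 10 hours and 42 minutes leg 3 → 10:15 PM UTC.
Port Anselm is UTC+12:45, so local arrival = 10:15 PM + 12:45 = 11:00 AM on Sep 4.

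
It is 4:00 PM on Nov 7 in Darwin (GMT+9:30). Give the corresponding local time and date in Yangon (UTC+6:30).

1:00 PM on November 7

In UTC: 4:00 PM − 9:30 = 6:30 AM on Nov 7.
Yangon is UTC+6:30: 6:30 AM + 6:30 = 1:00 PM on Nov 7.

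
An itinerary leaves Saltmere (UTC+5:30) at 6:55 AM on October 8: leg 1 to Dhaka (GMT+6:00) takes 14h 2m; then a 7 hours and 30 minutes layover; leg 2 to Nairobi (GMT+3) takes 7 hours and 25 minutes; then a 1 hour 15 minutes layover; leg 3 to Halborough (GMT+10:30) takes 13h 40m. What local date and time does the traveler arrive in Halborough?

7:47 AM on October 10

Convert departure to UTC: 6:55 AM − 5:30 = 1:25 AM UTC on Oct 8.
Add 14 hours and 2 minutes leg 1 → 3:27 PM UTC.
Add 7 hours 30 minutes layover in Dhaka → 10:57 PM UTC.
Add 7 hours 25 minutes leg 2 → 6:22 AM UTC (Oct 9).
Add 1 hour 15 minutes layover in Nairobi → 7:37 AM UTC.
Add 13 hours and 40 minutes leg 3 → 9:17 PM UTC.
Halborough is UTC+10:30, so local arrival = 9:17 PM + 10:30 = 7:47 AM on Oct 10.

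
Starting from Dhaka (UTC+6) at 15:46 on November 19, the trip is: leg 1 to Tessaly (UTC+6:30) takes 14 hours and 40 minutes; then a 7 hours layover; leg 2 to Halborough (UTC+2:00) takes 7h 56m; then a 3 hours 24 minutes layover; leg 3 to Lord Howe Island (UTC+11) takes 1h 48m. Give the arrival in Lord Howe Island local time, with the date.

07:34 on Nov 21

Convert departure to UTC: 15:46 − 6:00 = 09:46 UTC on Nov 19.
Add 14 hours and 40 minutes leg 1 → 00:26 UTC (Nov 20).
Add 7 hours layover in Tessaly → 07:26 UTC.
Add 7 hours 56 minutes leg 2 → 15:22 UTC.
Add 3 hours 24 minutes layover in Halborough → 18:46 UTC.
Add 1 hour and 48 minutes leg 3 → 20:34 UTC.
Lord Howe Island is UTC+11:00, so local arrival = 20:34 + 11:00 = 07:34 on Nov 21.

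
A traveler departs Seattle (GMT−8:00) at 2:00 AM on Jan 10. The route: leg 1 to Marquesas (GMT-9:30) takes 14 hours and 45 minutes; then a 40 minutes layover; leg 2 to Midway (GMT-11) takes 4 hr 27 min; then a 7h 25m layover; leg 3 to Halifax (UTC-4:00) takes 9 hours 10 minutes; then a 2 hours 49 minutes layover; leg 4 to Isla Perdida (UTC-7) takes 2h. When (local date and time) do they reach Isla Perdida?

8:16 PM on January 11

Convert departure to UTC: 2:00 AM + 8:00 = 10:00 AM UTC on Jan 10.
Add 14 hours 45 minutes leg 1 → 12:45 AM UTC (Jan 11).
Add 40 minutes layover in Marquesas → 1:25 AM UTC.
Add 4 hours and 27 minutes leg 2 → 5:52 AM UTC.
Add 7 hours and 25 minutes layover in Midway → 1:17 PM UTC.
Add 9 hours 10 minutes leg 3 → 10:27 PM UTC.
Add 2 hours and 49 minutes layover in Halifax → 1:16 AM UTC (Jan 12).
Add 2 hours leg 4 → 3:16 AM UTC.
Isla Perdida is UTC−7:00, so local arrival = 3:16 AM − 7:00 = 8:16 PM on Jan 11.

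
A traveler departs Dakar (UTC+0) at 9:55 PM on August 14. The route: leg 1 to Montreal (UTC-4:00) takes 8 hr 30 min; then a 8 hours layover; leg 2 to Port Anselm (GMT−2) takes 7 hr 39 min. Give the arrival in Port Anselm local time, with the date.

8:04 PM on August 15

Dakar is at UTC+0, so departure is already 9:55 PM UTC on Aug 14.
Add 8 hours and 30 minutes leg 1 → 6:25 AM UTC (Aug 15).
Add 8 hours layover in Montreal → 2:25 PM UTC.
Add 7 hours and 39 minutes leg 2 → 10:04 PM UTC.
Port Anselm is UTC−2:00, so local arrival = 10:04 PM − 2:00 = 8:04 PM on Aug 15.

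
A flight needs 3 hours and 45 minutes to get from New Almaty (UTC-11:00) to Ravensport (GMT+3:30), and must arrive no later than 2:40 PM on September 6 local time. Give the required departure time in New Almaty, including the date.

8:25 PM on September 5

Target arrival in UTC: 2:40 PM − 3:30 = 11:10 AM on Sep 6.
Subtract 3 hours and 45 minutes → departure 7:25 AM UTC on Sep 6.
New Almaty is UTC−11:00: 7:25 AM − 11:00 = 8:25 PM on Sep 5.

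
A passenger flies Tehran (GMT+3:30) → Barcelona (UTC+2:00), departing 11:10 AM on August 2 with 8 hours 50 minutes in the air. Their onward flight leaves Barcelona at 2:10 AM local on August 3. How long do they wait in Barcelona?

Convert departure to UTC: 11:10 AM − 3:30 = 7:40 AM UTC on Aug 2.
Add 8 hours and 50 minutes flight time → 4:30 PM UTC.
Barcelona is UTC+2:00, so local arrival = 4:30 PM + 2:00 = 6:30 PM on Aug 2.
Layover = 2:10 AM − 6:30 PM (+1 day) = 7 hours 40 minutes.

7 hours 40 minutes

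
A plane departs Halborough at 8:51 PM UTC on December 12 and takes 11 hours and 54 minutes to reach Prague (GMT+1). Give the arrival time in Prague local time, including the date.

9:45 AM on Dec 13

Departure is given in UTC: 8:51 PM on Dec 12.
Add 11 hours 54 minutes → 8:45 AM UTC (Dec 13).
Prague is UTC+1:00: 8:45 AM + 1:00 = 9:45 AM on Dec 13.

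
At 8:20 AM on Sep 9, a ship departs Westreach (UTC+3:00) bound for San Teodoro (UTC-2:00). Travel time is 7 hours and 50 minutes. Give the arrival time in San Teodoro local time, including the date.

11:10 AM on September 9

Convert departure to UTC: 8:20 AM − 3:00 = 5:20 AM UTC on Sep 9.
Add 7 hours 50 minutes travel time → 1:10 PM UTC.
San Teodoro is UTC−2:00, so local arrival = 1:10 PM − 2:00 = 11:10 AM on Sep 9.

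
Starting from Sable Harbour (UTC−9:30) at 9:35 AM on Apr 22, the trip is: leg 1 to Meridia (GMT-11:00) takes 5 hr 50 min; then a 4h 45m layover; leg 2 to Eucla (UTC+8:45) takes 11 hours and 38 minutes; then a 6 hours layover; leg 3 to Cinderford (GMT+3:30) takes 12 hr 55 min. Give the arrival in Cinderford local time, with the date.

Convert departure to UTC: 9:35 AM + 9:30 = 7:05 PM UTC on Apr 22.
Add 5 hours 50 minutes leg 1 → 12:55 AM UTC (Apr 23).
Add 4 hours and 45 minutes layover in Meridia → 5:40 AM UTC.
Add 11 hours 38 minutes leg 2 → 5:18 PM UTC.
Add 6 hours layover in Eucla → 11:18 PM UTC.
Add 12 hours and 55 minutes leg 3 → 12:13 PM UTC (Apr 24).
Cinderford is UTC+3:30, so local arrival = 12:13 PM + 3:30 = 3:43 PM on Apr 24.

3:43 PM on April 24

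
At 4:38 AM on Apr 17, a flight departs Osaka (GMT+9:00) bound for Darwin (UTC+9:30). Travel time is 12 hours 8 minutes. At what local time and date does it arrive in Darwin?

Darwin is 0:30 ahead of Osaka.
After 12 hours and 8 minutes it is 4:46 PM in Osaka.
Shift by the zone difference: 4:46 PM + 0:30 = 5:16 PM on Apr 17 in Darwin.

5:16 PM on April 17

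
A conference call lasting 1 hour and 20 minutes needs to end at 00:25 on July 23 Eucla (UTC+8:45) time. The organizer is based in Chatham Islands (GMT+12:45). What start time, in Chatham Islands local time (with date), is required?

Target end time in UTC: 00:25 − 8:45 = 15:40 on Jul 22.
Subtract 1 hour 20 minutes → start 14:20 UTC on Jul 22.
Chatham Islands is UTC+12:45: 14:20 + 12:45 = 03:05 on Jul 23.

03:05 on Jul 23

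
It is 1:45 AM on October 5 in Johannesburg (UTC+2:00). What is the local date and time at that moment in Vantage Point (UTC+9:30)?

9:15 AM on October 5

Vantage Point is 7:30 ahead of Johannesburg.
Shift by the zone difference: 1:45 AM + 7:30 = 9:15 AM on Oct 5 in Vantage Point.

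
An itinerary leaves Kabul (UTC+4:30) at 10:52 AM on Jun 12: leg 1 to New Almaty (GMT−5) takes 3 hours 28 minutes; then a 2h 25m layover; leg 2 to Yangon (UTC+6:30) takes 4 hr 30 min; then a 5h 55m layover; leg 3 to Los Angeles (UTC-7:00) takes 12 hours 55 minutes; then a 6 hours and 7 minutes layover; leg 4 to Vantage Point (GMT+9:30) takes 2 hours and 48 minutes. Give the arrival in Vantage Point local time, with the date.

6:00 AM on June 14

Convert departure to UTC: 10:52 AM − 4:30 = 6:22 AM UTC on Jun 12.
Add 3 hours 28 minutes leg 1 → 9:50 AM UTC.
Add 2 hours 25 minutes layover in New Almaty → 12:15 PM UTC.
Add 4 hours and 30 minutes leg 2 → 4:45 PM UTC.
Add 5 hours 55 minutes layover in Yangon → 10:40 PM UTC.
Add 12 hours and 55 minutes leg 3 → 11:35 AM UTC (Jun 13).
Add 6 hours 7 minutes layover in Los Angeles → 5:42 PM UTC.
Add 2 hours and 48 minutes leg 4 → 8:30 PM UTC.
Vantage Point is UTC+9:30, so local arrival = 8:30 PM + 9:30 = 6:00 AM on Jun 14.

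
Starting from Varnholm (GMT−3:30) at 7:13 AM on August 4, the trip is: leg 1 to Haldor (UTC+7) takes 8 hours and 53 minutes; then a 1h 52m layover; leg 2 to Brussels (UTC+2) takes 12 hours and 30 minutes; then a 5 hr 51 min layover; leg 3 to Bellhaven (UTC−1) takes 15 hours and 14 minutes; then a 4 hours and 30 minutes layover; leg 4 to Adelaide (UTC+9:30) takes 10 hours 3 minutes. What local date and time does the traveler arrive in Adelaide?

7:06 AM on August 7

Convert departure to UTC: 7:13 AM + 3:30 = 10:43 AM UTC on Aug 4.
Add 8 hours 53 minutes leg 1 → 7:36 PM UTC.
Add 1 hour 52 minutes layover in Haldor → 9:28 PM UTC.
Add 12 hours 30 minutes leg 2 → 9:58 AM UTC (Aug 5).
Add 5 hours 51 minutes layover in Brussels → 3:49 PM UTC.
Add 15 hours and 14 minutes leg 3 → 7:03 AM UTC (Aug 6).
Add 4 hours 30 minutes layover in Bellhaven → 11:33 AM UTC.
Add 10 hours 3 minutes leg 4 → 9:36 PM UTC.
Adelaide is UTC+9:30, so local arrival = 9:36 PM + 9:30 = 7:06 AM on Aug 7.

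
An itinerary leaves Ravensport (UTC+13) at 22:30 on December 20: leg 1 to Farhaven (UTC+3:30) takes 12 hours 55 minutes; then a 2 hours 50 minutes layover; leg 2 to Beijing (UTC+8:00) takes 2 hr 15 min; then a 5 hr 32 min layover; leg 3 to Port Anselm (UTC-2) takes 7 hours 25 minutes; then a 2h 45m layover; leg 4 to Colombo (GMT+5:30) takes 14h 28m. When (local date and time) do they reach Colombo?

15:10 on December 22

Convert departure to UTC: 22:30 − 13:00 = 09:30 UTC on Dec 20.
Add 12 hours 55 minutes leg 1 → 22:25 UTC.
Add 2 hours and 50 minutes layover in Farhaven → 01:15 UTC (Dec 21).
Add 2 hours and 15 minutes leg 2 → 03:30 UTC.
Add 5 hours 32 minutes layover in Beijing → 09:02 UTC.
Add 7 hours 25 minutes leg 3 → 16:27 UTC.
Add 2 hours and 45 minutes layover in Port Anselm → 19:12 UTC.
Add 14 hours 28 minutes leg 4 → 09:40 UTC (Dec 22).
Colombo is UTC+5:30, so local arrival = 09:40 + 5:30 = 15:10 on Dec 22.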